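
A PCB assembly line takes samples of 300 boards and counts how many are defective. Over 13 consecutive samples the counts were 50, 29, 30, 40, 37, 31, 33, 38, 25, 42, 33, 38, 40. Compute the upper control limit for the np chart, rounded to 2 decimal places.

p̄ = Σdᵢ / (k·n) = 466 / (13 × 300) = 0.11949
UCL = np̄ + 3·√(np̄(1−p̄)) = 35.8462 + 3 × √(35.8462×0.88051) = 35.8462 + 3 × 5.6181 = 52.7004

52.70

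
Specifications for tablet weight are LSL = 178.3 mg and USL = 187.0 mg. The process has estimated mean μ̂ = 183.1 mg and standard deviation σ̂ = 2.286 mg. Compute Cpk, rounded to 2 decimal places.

0.57

Cpu = (USL − μ̂) / (3σ̂) = (187.0 − 183.1) / (3 × 2.286) = 0.5687; Cpl = (μ̂ − LSL) / (3σ̂) = (183.1 − 178.3) / (3 × 2.286) = 0.6999; Cpk = min(Cpu, Cpl) = 0.5687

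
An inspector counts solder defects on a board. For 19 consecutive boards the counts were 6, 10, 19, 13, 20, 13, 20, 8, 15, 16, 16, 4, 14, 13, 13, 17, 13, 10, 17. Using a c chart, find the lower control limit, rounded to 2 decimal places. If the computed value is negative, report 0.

c̄ = (6 + 10 + 19 + 13 + 20 + 13 + 20 + 8 + 15 + 16 + 16 + 4 + 14 + 13 + 13 + 17 + 13 + 10 + 17) / 19 = 257 / 19 = 13.5263
LCL = c̄ − 3√c̄ = 13.5263 − 3 × 3.6778 = 2.4929

2.49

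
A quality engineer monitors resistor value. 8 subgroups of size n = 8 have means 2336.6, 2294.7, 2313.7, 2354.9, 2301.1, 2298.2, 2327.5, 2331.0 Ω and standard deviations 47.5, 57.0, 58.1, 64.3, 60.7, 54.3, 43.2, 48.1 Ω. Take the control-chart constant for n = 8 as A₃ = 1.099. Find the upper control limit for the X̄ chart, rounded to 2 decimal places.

X̄̄ = (2336.6 + 2294.7 + 2313.7 + 2354.9 + 2301.1 + 2298.2 + 2327.5 + 2331.0) / 8 = 2319.7125
s̄ = (47.5 + 57.0 + 58.1 + 64.3 + 60.7 + 54.3 + 43.2 + 48.1) / 8 = 54.1500
UCL = X̄̄ + A₃·s̄ = 2319.7125 + 1.099 × 54.1500 = 2379.2234

2379.22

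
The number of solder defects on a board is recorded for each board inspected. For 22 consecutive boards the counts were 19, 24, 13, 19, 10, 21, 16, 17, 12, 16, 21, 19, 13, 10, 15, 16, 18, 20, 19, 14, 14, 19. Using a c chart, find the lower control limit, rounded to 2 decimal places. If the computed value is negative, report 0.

c̄ = (19 + 24 + 13 + 19 + 10 + 21 + 16 + 17 + 12 + 16 + 21 + 19 + 13 + 10 + 15 + 16 + 18 + 20 + 19 + 14 + 14 + 19) / 22 = 365 / 22 = 16.5909
LCL = c̄ − 3√c̄ = 16.5909 − 3 × 4.0732 = 4.3713

4.37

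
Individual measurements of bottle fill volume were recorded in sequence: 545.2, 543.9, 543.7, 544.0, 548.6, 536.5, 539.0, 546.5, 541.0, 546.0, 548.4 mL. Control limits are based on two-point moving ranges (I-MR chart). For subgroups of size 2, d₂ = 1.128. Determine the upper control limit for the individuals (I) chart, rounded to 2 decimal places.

554.90

X̄ = (545.2 + 543.9 + 543.7 + 544.0 + 548.6 + 536.5 + 539.0 + 546.5 + 541.0 + 546.0 + 548.4) / 11 = 543.8909
Moving ranges: 1.3, 0.2, 0.3, 4.6, 12.1, 2.5, 7.5, 5.5, 5.0, 2.4; M̄R̄ = 41.4000 / 10 = 4.1400
UCL = X̄ + 3·M̄R̄/d₂ = 543.8909 + 3 × 4.1400 / 1.128 = 554.9015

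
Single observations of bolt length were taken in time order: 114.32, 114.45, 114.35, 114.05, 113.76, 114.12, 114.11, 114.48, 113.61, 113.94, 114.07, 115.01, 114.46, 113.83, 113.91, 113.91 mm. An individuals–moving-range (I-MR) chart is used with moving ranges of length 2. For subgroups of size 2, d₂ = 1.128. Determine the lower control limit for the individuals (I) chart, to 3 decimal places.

X̄ = (114.32 + 114.45 + 114.35 + 114.05 + 113.76 + 114.12 + 114.11 + 114.48 + 113.61 + 113.94 + 114.07 + 115.01 + 114.46 + 113.83 + 113.91 + 113.91) / 16 = 114.1487
Moving ranges: 0.13, 0.10, 0.30, 0.29, 0.36, 0.01, 0.37, 0.87, 0.33, 0.13, 0.94, 0.55, 0.63, 0.08, 0.00; M̄R̄ = 5.0900 / 15 = 0.3393
LCL = X̄ − 3·M̄R̄/d₂ = 114.1487 − 3 × 0.3393 / 1.128 = 113.2463

113.246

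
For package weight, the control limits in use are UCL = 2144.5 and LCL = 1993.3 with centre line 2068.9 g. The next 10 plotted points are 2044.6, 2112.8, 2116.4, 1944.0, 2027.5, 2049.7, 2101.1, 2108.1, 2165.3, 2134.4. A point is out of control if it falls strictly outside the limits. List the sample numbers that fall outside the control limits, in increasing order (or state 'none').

4, 9

Compare each point to [1993.3, 2144.5]: sample 4 = 1944.0 < LCL; sample 9 = 2165.3 > UCL.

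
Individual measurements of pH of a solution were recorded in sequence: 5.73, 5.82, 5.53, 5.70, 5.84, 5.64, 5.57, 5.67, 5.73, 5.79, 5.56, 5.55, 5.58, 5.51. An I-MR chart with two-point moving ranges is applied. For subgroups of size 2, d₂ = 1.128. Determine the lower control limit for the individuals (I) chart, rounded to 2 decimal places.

5.35

X̄ = (5.73 + 5.82 + 5.53 + 5.70 + 5.84 + 5.64 + 5.57 + 5.67 + 5.73 + 5.79 + 5.56 + 5.55 + 5.58 + 5.51) / 14 = 5.6586
Moving ranges: 0.09, 0.29, 0.17, 0.14, 0.20, 0.07, 0.10, 0.06, 0.06, 0.23, 0.01, 0.03, 0.07; M̄R̄ = 1.5200 / 13 = 0.1169
LCL = X̄ − 3·M̄R̄/d₂ = 5.6586 − 3 × 0.1169 / 1.128 = 5.3476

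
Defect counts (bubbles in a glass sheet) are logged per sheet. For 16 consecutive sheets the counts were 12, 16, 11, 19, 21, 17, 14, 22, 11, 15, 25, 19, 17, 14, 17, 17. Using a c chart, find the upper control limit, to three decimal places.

28.943

c̄ = (12 + 16 + 11 + 19 + 21 + 17 + 14 + 22 + 11 + 15 + 25 + 19 + 17 + 14 + 17 + 17) / 16 = 267 / 16 = 16.6875
UCL = c̄ + 3√c̄ = 16.6875 + 3 × √16.6875 = 16.6875 + 3 × 4.0850 = 28.9426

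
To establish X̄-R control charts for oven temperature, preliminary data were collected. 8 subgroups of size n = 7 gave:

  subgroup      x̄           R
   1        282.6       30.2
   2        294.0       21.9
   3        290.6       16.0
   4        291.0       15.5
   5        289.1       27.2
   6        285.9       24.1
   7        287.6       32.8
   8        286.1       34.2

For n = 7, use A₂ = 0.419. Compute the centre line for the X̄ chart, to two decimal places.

X̄̄ = (282.6 + 294.0 + 290.6 + 291.0 + 289.1 + 285.9 + 287.6 + 286.1) / 8 = 2306.9000 / 8 = 288.3625
CL = X̄̄ = 288.3625

288.36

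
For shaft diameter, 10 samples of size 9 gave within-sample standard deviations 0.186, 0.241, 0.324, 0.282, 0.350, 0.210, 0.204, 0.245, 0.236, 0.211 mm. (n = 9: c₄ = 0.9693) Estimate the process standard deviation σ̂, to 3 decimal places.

s̄ = (0.186 + 0.241 + 0.324 + 0.282 + 0.350 + 0.210 + 0.204 + 0.245 + 0.236 + 0.211) / 10 = 0.2489
σ̂ = s̄ / c₄ = 0.2489 / 0.9693 = 0.2568

0.257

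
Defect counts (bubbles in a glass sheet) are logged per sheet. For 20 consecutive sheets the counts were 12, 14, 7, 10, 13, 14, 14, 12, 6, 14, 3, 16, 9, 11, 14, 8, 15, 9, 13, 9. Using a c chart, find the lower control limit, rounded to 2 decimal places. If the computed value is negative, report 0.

1.13

c̄ = (12 + 14 + 7 + 10 + 13 + 14 + 14 + 12 + 6 + 14 + 3 + 16 + 9 + 11 + 14 + 8 + 15 + 9 + 13 + 9) / 20 = 223 / 20 = 11.1500
LCL = c̄ − 3√c̄ = 11.1500 − 3 × 3.3392 = 1.1325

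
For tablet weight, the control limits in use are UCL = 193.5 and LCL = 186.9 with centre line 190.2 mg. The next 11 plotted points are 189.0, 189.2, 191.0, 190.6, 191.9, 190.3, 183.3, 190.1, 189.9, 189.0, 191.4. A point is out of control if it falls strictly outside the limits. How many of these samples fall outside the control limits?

1

Compare each point to [186.9, 193.5]: sample 7 = 183.3 < LCL.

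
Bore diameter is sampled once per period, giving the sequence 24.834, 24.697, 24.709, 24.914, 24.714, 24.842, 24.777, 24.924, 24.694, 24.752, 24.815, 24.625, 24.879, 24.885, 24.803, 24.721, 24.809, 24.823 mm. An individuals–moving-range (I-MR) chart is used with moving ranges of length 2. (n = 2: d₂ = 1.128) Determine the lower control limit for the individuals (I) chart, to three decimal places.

X̄ = (24.834 + 24.697 + 24.709 + 24.914 + 24.714 + 24.842 + 24.777 + 24.924 + 24.694 + 24.752 + 24.815 + 24.625 + 24.879 + 24.885 + 24.803 + 24.721 + 24.809 + 24.823) / 18 = 24.7898
Moving ranges: 0.137, 0.012, 0.205, 0.200, 0.128, 0.065, 0.147, 0.230, 0.058, 0.063, 0.190, 0.254, 0.006, 0.082, 0.082, 0.088, 0.014; M̄R̄ = 1.9610 / 17 = 0.1154
LCL = X̄ − 3·M̄R̄/d₂ = 24.7898 − 3 × 0.1154 / 1.128 = 24.4830

24.483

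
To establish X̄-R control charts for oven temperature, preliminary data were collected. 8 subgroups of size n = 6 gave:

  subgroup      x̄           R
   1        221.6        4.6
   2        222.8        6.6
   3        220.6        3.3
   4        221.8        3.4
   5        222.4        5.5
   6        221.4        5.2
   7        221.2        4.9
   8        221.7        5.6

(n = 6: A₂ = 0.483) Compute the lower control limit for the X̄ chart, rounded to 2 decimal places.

X̄̄ = (221.6 + 222.8 + 220.6 + 221.8 + 222.4 + 221.4 + 221.2 + 221.7) / 8 = 1773.5000 / 8 = 221.6875
R̄ = (4.6 + 6.6 + 3.3 + 3.4 + 5.5 + 5.2 + 4.9 + 5.6) / 8 = 39.1000 / 8 = 4.8875
LCL = X̄̄ − A₂·R̄ = 221.6875 − 0.483 × 4.8875 = 219.3268

219.33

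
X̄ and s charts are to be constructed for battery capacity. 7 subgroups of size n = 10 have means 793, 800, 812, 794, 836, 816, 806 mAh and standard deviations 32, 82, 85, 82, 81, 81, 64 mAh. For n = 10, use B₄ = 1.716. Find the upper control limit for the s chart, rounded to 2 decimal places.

s̄ = (32 + 82 + 85 + 82 + 81 + 81 + 64) / 7 = 72.4286
UCL_s = B₄·s̄ = 1.716 × 72.4286 = 124.2874

124.29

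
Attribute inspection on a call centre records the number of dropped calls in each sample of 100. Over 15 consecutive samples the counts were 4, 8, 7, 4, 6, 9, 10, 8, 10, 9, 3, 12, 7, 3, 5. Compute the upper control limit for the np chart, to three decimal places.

p̄ = Σdᵢ / (k·n) = 105 / (15 × 100) = 0.07000
UCL = np̄ + 3·√(np̄(1−p̄)) = 7.0000 + 3 × √(7.0000×0.93000) = 7.0000 + 3 × 2.5515 = 14.6544

14.654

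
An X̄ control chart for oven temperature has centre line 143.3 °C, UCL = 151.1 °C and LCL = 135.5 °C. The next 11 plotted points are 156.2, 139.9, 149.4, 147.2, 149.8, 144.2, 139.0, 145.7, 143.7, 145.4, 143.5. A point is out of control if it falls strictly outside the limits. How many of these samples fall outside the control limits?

Compare each point to [135.5, 151.1]: sample 1 = 156.2 > UCL.

1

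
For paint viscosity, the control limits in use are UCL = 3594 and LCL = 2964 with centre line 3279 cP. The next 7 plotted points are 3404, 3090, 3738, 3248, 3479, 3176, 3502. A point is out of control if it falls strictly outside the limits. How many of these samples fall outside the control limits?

Compare each point to [2964, 3594]: sample 3 = 3738 > UCL.

1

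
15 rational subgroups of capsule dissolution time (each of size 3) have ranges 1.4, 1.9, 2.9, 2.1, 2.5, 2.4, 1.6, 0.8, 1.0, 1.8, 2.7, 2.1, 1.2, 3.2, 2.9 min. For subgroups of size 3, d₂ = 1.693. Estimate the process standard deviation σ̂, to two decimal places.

R̄ = (1.4 + 1.9 + 2.9 + 2.1 + 2.5 + 2.4 + 1.6 + 0.8 + 1.0 + 1.8 + 2.7 + 2.1 + 1.2 + 3.2 + 2.9) / 15 = 2.0333
σ̂ = R̄ / d₂ = 2.0333 / 1.693 = 1.2010

1.20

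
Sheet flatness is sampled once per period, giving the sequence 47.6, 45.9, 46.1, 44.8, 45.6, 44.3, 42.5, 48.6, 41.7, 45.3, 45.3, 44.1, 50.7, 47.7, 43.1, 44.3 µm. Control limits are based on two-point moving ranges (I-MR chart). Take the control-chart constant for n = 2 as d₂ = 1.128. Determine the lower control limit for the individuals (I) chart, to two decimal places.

38.33

X̄ = (47.6 + 45.9 + 46.1 + 44.8 + 45.6 + 44.3 + 42.5 + 48.6 + 41.7 + 45.3 + 45.3 + 44.1 + 50.7 + 47.7 + 43.1 + 44.3) / 16 = 45.4750
Moving ranges: 1.7, 0.2, 1.3, 0.8, 1.3, 1.8, 6.1, 6.9, 3.6, 0.0, 1.2, 6.6, 3.0, 4.6, 1.2; M̄R̄ = 40.3000 / 15 = 2.6867
LCL = X̄ − 3·M̄R̄/d₂ = 45.4750 − 3 × 2.6867 / 1.128 = 38.3296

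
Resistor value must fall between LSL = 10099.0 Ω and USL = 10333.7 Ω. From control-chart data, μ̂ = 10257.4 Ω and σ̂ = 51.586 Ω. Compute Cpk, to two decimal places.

0.49

Cpu = (USL − μ̂) / (3σ̂) = (10333.7 − 10257.4) / (3 × 51.586) = 0.4930; Cpl = (μ̂ − LSL) / (3σ̂) = (10257.4 − 10099.0) / (3 × 51.586) = 1.0235; Cpk = min(Cpu, Cpl) = 0.4930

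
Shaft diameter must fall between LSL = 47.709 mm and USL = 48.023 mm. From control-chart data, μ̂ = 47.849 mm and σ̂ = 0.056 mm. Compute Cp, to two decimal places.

Cp = (USL − LSL) / (6σ̂) = (48.023 − 47.709) / (6 × 0.056) = 0.3140 / 0.3360 = 0.9345

0.93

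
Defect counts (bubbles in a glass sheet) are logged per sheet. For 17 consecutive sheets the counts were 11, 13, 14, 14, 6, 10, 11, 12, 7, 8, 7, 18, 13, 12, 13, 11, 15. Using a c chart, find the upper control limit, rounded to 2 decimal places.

c̄ = (11 + 13 + 14 + 14 + 6 + 10 + 11 + 12 + 7 + 8 + 7 + 18 + 13 + 12 + 13 + 11 + 15) / 17 = 195 / 17 = 11.4706
UCL = c̄ + 3√c̄ = 11.4706 + 3 × √11.4706 = 11.4706 + 3 × 3.3868 = 21.6311

21.63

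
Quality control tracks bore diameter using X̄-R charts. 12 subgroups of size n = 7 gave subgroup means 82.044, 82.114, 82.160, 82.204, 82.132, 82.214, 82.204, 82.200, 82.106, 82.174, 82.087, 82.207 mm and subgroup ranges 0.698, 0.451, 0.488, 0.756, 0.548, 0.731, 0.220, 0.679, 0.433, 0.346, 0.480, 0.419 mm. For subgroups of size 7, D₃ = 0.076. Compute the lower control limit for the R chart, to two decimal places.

0.04

R̄ = (0.698 + 0.451 + 0.488 + 0.756 + 0.548 + 0.731 + 0.220 + 0.679 + 0.433 + 0.346 + 0.480 + 0.419) / 12 = 6.2490 / 12 = 0.5207
LCL_R = D₃·R̄ = 0.076 × 0.5207 = 0.0396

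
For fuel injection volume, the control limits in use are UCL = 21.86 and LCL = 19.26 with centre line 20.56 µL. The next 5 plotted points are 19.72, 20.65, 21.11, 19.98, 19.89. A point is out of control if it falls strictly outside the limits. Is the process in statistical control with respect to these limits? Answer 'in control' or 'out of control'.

All 5 points lie within [19.26, 21.86].

in control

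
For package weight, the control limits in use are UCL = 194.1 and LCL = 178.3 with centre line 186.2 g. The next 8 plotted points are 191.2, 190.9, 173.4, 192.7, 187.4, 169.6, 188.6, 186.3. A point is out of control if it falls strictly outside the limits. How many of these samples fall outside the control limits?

2

Compare each point to [178.3, 194.1]: sample 3 = 173.4 < LCL; sample 6 = 169.6 < LCL.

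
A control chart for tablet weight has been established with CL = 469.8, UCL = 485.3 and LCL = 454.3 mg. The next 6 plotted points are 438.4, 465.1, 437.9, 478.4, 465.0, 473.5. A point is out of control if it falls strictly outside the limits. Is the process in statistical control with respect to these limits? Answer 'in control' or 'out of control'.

Compare each point to [454.3, 485.3]: sample 1 = 438.4 < LCL; sample 3 = 437.9 < LCL.

out of control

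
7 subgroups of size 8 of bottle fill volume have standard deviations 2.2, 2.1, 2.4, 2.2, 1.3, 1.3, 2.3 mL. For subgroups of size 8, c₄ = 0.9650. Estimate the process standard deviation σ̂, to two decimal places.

2.04

s̄ = (2.2 + 2.1 + 2.4 + 2.2 + 1.3 + 1.3 + 2.3) / 7 = 1.9714
σ̂ = s̄ / c₄ = 1.9714 / 0.9650 = 2.0429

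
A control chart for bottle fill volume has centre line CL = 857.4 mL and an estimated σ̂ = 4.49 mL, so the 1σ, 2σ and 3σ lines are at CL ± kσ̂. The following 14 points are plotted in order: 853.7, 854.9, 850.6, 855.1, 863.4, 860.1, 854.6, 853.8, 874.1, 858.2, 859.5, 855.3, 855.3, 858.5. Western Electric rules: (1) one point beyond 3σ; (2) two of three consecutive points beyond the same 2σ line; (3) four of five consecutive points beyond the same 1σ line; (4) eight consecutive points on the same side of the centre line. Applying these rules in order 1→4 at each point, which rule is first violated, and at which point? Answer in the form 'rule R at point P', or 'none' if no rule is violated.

Zone of each point (C = within 1σ̂, B = 1σ̂–2σ̂, A = 2σ̂–3σ̂, * = beyond 3σ̂; sign = side of CL): 1:-C, 2:-C, 3:-B, 4:-C, 5:+B, 6:+C, 7:-C, 8:-C, 9:+*, 10:+C, 11:+C, 12:-C, 13:-C, 14:+C
Rule 1 (one point beyond the 3σ limits) is satisfied at point 9.

rule 1 at point 9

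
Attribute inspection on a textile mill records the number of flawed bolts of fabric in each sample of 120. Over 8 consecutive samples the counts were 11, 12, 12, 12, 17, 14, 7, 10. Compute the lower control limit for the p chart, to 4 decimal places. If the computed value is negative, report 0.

p̄ = Σdᵢ / (k·n) = 95 / (8 × 120) = 0.09896
LCL = p̄ − 3·√(p̄(1−p̄)/n) = 0.09896 − 3 × 0.02726 = 0.01718

0.0172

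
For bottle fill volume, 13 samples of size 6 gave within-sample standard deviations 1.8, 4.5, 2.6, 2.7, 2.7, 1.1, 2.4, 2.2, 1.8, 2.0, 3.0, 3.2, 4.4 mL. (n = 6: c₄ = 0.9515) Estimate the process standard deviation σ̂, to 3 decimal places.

2.781

s̄ = (1.8 + 4.5 + 2.6 + 2.7 + 2.7 + 1.1 + 2.4 + 2.2 + 1.8 + 2.0 + 3.0 + 3.2 + 4.4) / 13 = 2.6462
σ̂ = s̄ / c₄ = 2.6462 / 0.9515 = 2.7810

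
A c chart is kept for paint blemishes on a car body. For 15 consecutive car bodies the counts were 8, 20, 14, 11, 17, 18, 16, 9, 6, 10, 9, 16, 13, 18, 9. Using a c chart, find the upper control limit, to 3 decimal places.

23.722

c̄ = (8 + 20 + 14 + 11 + 17 + 18 + 16 + 9 + 6 + 10 + 9 + 16 + 13 + 18 + 9) / 15 = 194 / 15 = 12.9333
UCL = c̄ + 3√c̄ = 12.9333 + 3 × √12.9333 = 12.9333 + 3 × 3.5963 = 23.7222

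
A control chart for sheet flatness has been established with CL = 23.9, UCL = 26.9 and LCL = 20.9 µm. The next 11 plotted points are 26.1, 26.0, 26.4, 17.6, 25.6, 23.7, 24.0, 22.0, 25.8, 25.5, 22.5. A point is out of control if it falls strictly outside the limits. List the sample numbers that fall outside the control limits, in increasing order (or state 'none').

4

Compare each point to [20.9, 26.9]: sample 4 = 17.6 < LCL.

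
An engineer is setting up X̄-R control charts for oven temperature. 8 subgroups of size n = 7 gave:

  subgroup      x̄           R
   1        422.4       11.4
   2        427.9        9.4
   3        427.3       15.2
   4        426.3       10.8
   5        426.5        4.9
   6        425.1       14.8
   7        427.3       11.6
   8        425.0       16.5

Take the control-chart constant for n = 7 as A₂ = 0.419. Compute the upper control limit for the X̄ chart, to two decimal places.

430.93

X̄̄ = (422.4 + 427.9 + 427.3 + 426.3 + 426.5 + 425.1 + 427.3 + 425.0) / 8 = 3407.8000 / 8 = 425.9750
R̄ = (11.4 + 9.4 + 15.2 + 10.8 + 4.9 + 14.8 + 11.6 + 16.5) / 8 = 94.6000 / 8 = 11.8250
UCL = X̄̄ + A₂·R̄ = 425.9750 + 0.419 × 11.8250 = 430.9297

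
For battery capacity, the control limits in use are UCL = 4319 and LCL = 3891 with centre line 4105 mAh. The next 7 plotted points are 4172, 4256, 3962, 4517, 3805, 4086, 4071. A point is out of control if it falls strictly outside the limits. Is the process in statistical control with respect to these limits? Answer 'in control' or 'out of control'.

out of control

Compare each point to [3891, 4319]: sample 4 = 4517 > UCL; sample 5 = 3805 < LCL.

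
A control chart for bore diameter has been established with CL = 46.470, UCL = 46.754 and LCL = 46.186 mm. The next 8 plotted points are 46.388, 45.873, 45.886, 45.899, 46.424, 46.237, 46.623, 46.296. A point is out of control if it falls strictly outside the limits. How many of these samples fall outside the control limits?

3

Compare each point to [46.186, 46.754]: sample 2 = 45.873 < LCL; sample 3 = 45.886 < LCL; sample 4 = 45.899 < LCL.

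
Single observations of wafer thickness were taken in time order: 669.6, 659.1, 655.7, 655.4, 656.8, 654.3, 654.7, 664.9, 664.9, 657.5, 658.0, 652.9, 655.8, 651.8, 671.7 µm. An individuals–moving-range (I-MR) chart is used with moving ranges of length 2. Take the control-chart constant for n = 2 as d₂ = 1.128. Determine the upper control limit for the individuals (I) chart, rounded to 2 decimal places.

X̄ = (669.6 + 659.1 + 655.7 + 655.4 + 656.8 + 654.3 + 654.7 + 664.9 + 664.9 + 657.5 + 658.0 + 652.9 + 655.8 + 651.8 + 671.7) / 15 = 658.8733
Moving ranges: 10.5, 3.4, 0.3, 1.4, 2.5, 0.4, 10.2, 0.0, 7.4, 0.5, 5.1, 2.9, 4.0, 19.9; M̄R̄ = 68.5000 / 14 = 4.8929
UCL = X̄ + 3·M̄R̄/d₂ = 658.8733 + 3 × 4.8929 / 1.128 = 671.8863

671.89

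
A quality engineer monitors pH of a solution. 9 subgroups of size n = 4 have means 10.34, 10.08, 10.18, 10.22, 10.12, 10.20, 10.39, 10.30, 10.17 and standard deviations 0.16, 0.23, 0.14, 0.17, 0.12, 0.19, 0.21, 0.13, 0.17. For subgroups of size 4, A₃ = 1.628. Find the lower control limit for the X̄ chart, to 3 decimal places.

X̄̄ = (10.34 + 10.08 + 10.18 + 10.22 + 10.12 + 10.20 + 10.39 + 10.30 + 10.17) / 9 = 10.2222
s̄ = (0.16 + 0.23 + 0.14 + 0.17 + 0.12 + 0.19 + 0.21 + 0.13 + 0.17) / 9 = 0.1689
LCL = X̄̄ − A₃·s̄ = 10.2222 − 1.628 × 0.1689 = 9.9473

9.947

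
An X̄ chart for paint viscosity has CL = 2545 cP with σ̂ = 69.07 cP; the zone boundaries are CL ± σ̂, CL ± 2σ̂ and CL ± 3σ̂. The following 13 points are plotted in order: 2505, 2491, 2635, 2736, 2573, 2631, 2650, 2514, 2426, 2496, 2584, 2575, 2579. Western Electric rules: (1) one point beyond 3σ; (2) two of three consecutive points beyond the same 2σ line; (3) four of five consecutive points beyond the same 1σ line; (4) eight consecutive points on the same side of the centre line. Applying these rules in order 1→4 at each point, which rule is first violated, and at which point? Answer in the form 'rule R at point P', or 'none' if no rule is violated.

rule 3 at point 7

Zone of each point (C = within 1σ̂, B = 1σ̂–2σ̂, A = 2σ̂–3σ̂, * = beyond 3σ̂; sign = side of CL): 1:-C, 2:-C, 3:+B, 4:+A, 5:+C, 6:+B, 7:+B, 8:-C, 9:-B, 10:-C, 11:+C, 12:+C, 13:+C
Rule 3 (four of five consecutive points beyond the same 1σ limit) is satisfied at point 7.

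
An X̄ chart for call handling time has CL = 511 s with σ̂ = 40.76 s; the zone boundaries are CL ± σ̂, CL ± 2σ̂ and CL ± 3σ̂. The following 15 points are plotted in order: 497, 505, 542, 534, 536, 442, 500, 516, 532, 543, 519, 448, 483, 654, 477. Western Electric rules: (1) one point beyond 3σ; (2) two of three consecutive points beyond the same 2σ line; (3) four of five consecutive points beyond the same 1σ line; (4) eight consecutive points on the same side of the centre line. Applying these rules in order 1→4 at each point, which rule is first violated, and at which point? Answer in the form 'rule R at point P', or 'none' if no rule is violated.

Zone of each point (C = within 1σ̂, B = 1σ̂–2σ̂, A = 2σ̂–3σ̂, * = beyond 3σ̂; sign = side of CL): 1:-C, 2:-C, 3:+C, 4:+C, 5:+C, 6:-B, 7:-C, 8:+C, 9:+C, 10:+C, 11:+C, 12:-B, 13:-C, 14:+*, 15:-C
Rule 1 (one point beyond the 3σ limits) is satisfied at point 14.

rule 1 at point 14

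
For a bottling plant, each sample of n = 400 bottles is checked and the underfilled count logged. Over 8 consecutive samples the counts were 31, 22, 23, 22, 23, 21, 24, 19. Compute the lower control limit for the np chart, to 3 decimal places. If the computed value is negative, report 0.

p̄ = Σdᵢ / (k·n) = 185 / (8 × 400) = 0.05781
LCL = np̄ − 3·√(np̄(1−p̄)) = 23.1250 − 3 × 4.6678 = 9.1217

9.122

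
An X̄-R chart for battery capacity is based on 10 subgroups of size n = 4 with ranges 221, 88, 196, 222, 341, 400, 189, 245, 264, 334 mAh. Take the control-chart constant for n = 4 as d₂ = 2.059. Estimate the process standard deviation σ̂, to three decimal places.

R̄ = (221 + 88 + 196 + 222 + 341 + 400 + 189 + 245 + 264 + 334) / 10 = 250.0000
σ̂ = R̄ / d₂ = 250.0000 / 2.059 = 121.4182

121.418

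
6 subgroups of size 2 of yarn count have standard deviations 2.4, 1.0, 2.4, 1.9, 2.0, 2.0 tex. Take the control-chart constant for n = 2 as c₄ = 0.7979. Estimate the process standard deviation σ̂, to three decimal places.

s̄ = (2.4 + 1.0 + 2.4 + 1.9 + 2.0 + 2.0) / 6 = 1.9500
σ̂ = s̄ / c₄ = 1.9500 / 0.7979 = 2.4439

2.444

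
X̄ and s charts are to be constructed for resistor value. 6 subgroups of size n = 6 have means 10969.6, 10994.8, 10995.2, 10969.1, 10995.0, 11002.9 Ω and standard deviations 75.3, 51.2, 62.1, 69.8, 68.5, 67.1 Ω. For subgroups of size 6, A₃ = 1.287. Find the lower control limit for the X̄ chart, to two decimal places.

X̄̄ = (10969.6 + 10994.8 + 10995.2 + 10969.1 + 10995.0 + 11002.9) / 6 = 10987.7667
s̄ = (75.3 + 51.2 + 62.1 + 69.8 + 68.5 + 67.1) / 6 = 65.6667
LCL = X̄̄ − A₃·s̄ = 10987.7667 − 1.287 × 65.6667 = 10903.2537

10903.25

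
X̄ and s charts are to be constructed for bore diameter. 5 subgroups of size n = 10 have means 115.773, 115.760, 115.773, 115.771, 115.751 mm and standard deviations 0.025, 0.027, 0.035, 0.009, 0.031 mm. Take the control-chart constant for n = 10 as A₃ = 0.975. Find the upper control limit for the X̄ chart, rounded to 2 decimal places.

115.79

X̄̄ = (115.773 + 115.760 + 115.773 + 115.771 + 115.751) / 5 = 115.7656
s̄ = (0.025 + 0.027 + 0.035 + 0.009 + 0.031) / 5 = 0.0254
UCL = X̄̄ + A₃·s̄ = 115.7656 + 0.975 × 0.0254 = 115.7904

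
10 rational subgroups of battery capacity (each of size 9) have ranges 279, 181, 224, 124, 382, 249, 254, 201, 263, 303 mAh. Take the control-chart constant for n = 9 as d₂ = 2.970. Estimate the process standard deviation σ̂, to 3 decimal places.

82.828

R̄ = (279 + 181 + 224 + 124 + 382 + 249 + 254 + 201 + 263 + 303) / 10 = 246.0000
σ̂ = R̄ / d₂ = 246.0000 / 2.970 = 82.8283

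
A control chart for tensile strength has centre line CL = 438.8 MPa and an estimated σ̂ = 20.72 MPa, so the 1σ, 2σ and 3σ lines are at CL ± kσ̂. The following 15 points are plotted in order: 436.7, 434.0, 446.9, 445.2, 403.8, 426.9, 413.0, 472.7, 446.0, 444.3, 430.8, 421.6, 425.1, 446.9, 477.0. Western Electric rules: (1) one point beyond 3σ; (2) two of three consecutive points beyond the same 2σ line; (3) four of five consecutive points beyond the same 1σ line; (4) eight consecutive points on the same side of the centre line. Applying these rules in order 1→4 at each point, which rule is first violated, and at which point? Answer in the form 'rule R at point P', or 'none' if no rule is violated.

none

Zone of each point (C = within 1σ̂, B = 1σ̂–2σ̂, A = 2σ̂–3σ̂, * = beyond 3σ̂; sign = side of CL): 1:-C, 2:-C, 3:+C, 4:+C, 5:-B, 6:-C, 7:-B, 8:+B, 9:+C, 10:+C, 11:-C, 12:-C, 13:-C, 14:+C, 15:+B
No rule fires across all 15 points.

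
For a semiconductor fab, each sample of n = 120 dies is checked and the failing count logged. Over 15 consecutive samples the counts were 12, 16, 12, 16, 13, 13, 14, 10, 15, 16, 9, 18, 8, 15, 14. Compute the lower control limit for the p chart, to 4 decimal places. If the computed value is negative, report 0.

p̄ = Σdᵢ / (k·n) = 201 / (15 × 120) = 0.11167
LCL = p̄ − 3·√(p̄(1−p̄)/n) = 0.11167 − 3 × 0.02875 = 0.02541

0.0254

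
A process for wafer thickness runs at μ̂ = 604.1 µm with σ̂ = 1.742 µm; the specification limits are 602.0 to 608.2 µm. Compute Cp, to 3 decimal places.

0.593

Cp = (USL − LSL) / (6σ̂) = (608.2 − 602.0) / (6 × 1.742) = 6.2000 / 10.4520 = 0.5932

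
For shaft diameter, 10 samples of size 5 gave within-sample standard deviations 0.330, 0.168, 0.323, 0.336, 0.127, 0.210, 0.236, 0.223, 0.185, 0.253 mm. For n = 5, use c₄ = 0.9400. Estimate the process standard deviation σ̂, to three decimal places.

s̄ = (0.330 + 0.168 + 0.323 + 0.336 + 0.127 + 0.210 + 0.236 + 0.223 + 0.185 + 0.253) / 10 = 0.2391
σ̂ = s̄ / c₄ = 0.2391 / 0.9400 = 0.2544

0.254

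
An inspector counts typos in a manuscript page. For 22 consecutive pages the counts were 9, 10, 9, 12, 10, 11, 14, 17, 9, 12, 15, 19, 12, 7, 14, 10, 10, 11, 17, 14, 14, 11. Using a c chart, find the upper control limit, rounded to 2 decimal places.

c̄ = (9 + 10 + 9 + 12 + 10 + 11 + 14 + 17 + 9 + 12 + 15 + 19 + 12 + 7 + 14 + 10 + 10 + 11 + 17 + 14 + 14 + 11) / 22 = 267 / 22 = 12.1364
UCL = c̄ + 3√c̄ = 12.1364 + 3 × √12.1364 = 12.1364 + 3 × 3.4837 = 22.5875

22.59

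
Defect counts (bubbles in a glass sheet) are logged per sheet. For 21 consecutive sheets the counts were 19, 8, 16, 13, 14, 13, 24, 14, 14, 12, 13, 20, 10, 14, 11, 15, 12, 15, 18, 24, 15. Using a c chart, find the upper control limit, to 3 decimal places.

c̄ = (19 + 8 + 16 + 13 + 14 + 13 + 24 + 14 + 14 + 12 + 13 + 20 + 10 + 14 + 11 + 15 + 12 + 15 + 18 + 24 + 15) / 21 = 314 / 21 = 14.9524
UCL = c̄ + 3√c̄ = 14.9524 + 3 × √14.9524 = 14.9524 + 3 × 3.8668 = 26.5529

26.553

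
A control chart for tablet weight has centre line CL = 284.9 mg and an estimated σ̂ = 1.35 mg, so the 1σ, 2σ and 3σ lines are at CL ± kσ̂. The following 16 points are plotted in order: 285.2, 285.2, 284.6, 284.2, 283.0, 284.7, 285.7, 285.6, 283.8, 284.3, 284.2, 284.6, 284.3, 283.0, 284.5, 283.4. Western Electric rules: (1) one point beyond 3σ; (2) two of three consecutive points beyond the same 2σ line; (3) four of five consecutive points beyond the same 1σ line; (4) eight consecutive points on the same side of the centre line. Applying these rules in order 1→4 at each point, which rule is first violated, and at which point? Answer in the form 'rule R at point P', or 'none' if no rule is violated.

Zone of each point (C = within 1σ̂, B = 1σ̂–2σ̂, A = 2σ̂–3σ̂, * = beyond 3σ̂; sign = side of CL): 1:+C, 2:+C, 3:-C, 4:-C, 5:-B, 6:-C, 7:+C, 8:+C, 9:-C, 10:-C, 11:-C, 12:-C, 13:-C, 14:-B, 15:-C, 16:-B
Rule 4 (eight consecutive points on the same side of the centre line) is satisfied at point 16.

rule 4 at point 16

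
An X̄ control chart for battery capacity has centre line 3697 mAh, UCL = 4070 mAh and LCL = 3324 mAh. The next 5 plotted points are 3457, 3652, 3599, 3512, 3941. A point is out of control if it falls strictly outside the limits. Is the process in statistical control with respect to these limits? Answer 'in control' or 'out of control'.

in control

All 5 points lie within [3324, 4070].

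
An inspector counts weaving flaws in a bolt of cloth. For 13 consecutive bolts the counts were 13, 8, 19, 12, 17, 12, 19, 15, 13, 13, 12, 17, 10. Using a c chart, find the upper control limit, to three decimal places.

25.009

c̄ = (13 + 8 + 19 + 12 + 17 + 12 + 19 + 15 + 13 + 13 + 12 + 17 + 10) / 13 = 180 / 13 = 13.8462
UCL = c̄ + 3√c̄ = 13.8462 + 3 × √13.8462 = 13.8462 + 3 × 3.7210 = 25.0093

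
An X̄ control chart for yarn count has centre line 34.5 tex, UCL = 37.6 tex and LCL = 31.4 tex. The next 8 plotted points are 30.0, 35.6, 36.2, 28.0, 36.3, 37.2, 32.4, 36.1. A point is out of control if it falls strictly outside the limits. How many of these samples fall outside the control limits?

2

Compare each point to [31.4, 37.6]: sample 1 = 30.0 < LCL; sample 4 = 28.0 < LCL.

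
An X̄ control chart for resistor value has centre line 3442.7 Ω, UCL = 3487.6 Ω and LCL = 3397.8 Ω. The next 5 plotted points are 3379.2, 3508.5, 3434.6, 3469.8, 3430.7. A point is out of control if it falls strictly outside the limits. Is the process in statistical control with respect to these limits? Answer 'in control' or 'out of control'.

out of control

Compare each point to [3397.8, 3487.6]: sample 1 = 3379.2 < LCL; sample 2 = 3508.5 > UCL.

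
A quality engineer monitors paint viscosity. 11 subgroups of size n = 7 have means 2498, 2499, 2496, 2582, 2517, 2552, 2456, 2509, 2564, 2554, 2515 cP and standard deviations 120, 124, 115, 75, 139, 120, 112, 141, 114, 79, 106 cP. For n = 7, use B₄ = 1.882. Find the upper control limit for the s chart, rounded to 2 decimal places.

s̄ = (120 + 124 + 115 + 75 + 139 + 120 + 112 + 141 + 114 + 79 + 106) / 11 = 113.1818
UCL_s = B₄·s̄ = 1.882 × 113.1818 = 213.0082

213.01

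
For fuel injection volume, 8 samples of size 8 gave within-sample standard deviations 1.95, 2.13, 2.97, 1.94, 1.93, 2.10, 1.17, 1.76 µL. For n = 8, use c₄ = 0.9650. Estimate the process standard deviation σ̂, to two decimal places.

2.07

s̄ = (1.95 + 2.13 + 2.97 + 1.94 + 1.93 + 2.10 + 1.17 + 1.76) / 8 = 1.9937
σ̂ = s̄ / c₄ = 1.9937 / 0.9650 = 2.0661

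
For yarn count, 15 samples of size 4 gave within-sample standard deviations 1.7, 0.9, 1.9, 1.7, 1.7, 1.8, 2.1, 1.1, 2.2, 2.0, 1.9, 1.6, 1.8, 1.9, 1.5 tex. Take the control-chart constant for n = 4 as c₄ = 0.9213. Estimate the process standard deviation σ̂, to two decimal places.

s̄ = (1.7 + 0.9 + 1.9 + 1.7 + 1.7 + 1.8 + 2.1 + 1.1 + 2.2 + 2.0 + 1.9 + 1.6 + 1.8 + 1.9 + 1.5) / 15 = 1.7200
σ̂ = s̄ / c₄ = 1.7200 / 0.9213 = 1.8669

1.87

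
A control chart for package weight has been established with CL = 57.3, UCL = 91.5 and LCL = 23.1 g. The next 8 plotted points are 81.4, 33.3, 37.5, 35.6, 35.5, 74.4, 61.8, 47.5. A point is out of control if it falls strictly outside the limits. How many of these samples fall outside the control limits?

0

All 8 points lie within [23.1, 91.5].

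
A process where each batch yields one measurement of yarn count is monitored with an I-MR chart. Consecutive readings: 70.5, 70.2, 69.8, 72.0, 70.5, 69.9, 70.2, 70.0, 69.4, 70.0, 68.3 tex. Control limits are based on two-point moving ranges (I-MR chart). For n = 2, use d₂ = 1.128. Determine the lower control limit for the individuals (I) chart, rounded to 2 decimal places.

67.84

X̄ = (70.5 + 70.2 + 69.8 + 72.0 + 70.5 + 69.9 + 70.2 + 70.0 + 69.4 + 70.0 + 68.3) / 11 = 70.0727
Moving ranges: 0.3, 0.4, 2.2, 1.5, 0.6, 0.3, 0.2, 0.6, 0.6, 1.7; M̄R̄ = 8.4000 / 10 = 0.8400
LCL = X̄ − 3·M̄R̄/d₂ = 70.0727 − 3 × 0.8400 / 1.128 = 67.8387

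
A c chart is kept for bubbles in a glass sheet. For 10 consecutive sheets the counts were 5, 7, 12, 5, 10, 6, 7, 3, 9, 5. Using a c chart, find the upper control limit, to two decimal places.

14.78

c̄ = (5 + 7 + 12 + 5 + 10 + 6 + 7 + 3 + 9 + 5) / 10 = 69 / 10 = 6.9000
UCL = c̄ + 3√c̄ = 6.9000 + 3 × √6.9000 = 6.9000 + 3 × 2.6268 = 14.7804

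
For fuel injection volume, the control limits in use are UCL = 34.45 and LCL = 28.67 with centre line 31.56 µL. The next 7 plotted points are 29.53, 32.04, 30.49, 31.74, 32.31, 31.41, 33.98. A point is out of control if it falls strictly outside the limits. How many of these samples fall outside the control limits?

0

All 7 points lie within [28.67, 34.45].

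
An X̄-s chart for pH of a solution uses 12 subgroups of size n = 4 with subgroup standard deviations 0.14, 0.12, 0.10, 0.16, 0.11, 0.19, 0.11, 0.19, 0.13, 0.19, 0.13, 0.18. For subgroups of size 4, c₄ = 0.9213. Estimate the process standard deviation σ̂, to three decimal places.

0.158

s̄ = (0.14 + 0.12 + 0.10 + 0.16 + 0.11 + 0.19 + 0.11 + 0.19 + 0.13 + 0.19 + 0.13 + 0.18) / 12 = 0.1458
σ̂ = s̄ / c₄ = 0.1458 / 0.9213 = 0.1583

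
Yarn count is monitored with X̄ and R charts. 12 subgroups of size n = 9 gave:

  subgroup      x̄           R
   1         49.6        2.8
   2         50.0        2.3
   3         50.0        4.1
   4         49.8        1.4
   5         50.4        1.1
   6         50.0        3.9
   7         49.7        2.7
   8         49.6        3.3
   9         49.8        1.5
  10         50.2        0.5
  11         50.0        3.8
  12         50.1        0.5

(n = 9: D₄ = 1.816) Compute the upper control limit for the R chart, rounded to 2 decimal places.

R̄ = (2.8 + 2.3 + 4.1 + 1.4 + 1.1 + 3.9 + 2.7 + 3.3 + 1.5 + 0.5 + 3.8 + 0.5) / 12 = 27.9000 / 12 = 2.3250
UCL_R = D₄·R̄ = 1.816 × 2.3250 = 4.2222

4.22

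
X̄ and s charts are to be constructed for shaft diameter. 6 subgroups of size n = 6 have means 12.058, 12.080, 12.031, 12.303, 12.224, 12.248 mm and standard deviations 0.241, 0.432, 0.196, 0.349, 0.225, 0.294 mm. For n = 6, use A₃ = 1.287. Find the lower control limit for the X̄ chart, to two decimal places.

11.78

X̄̄ = (12.058 + 12.080 + 12.031 + 12.303 + 12.224 + 12.248) / 6 = 12.1573
s̄ = (0.241 + 0.432 + 0.196 + 0.349 + 0.225 + 0.294) / 6 = 0.2895
LCL = X̄̄ − A₃·s̄ = 12.1573 − 1.287 × 0.2895 = 11.7847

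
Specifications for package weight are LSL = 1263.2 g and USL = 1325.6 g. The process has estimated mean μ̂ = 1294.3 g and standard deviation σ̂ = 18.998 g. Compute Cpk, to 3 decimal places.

Cpu = (USL − μ̂) / (3σ̂) = (1325.6 − 1294.3) / (3 × 18.998) = 0.5492; Cpl = (μ̂ − LSL) / (3σ̂) = (1294.3 − 1263.2) / (3 × 18.998) = 0.5457; Cpk = min(Cpu, Cpl) = 0.5457

0.546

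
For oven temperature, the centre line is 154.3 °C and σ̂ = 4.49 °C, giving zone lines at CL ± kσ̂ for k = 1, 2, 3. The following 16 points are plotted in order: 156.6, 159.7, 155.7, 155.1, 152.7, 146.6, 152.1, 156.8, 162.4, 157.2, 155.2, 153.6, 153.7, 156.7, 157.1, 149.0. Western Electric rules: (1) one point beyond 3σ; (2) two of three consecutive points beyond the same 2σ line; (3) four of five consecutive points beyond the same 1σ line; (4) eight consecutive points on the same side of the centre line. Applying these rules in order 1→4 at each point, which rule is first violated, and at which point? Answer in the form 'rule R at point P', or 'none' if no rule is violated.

Zone of each point (C = within 1σ̂, B = 1σ̂–2σ̂, A = 2σ̂–3σ̂, * = beyond 3σ̂; sign = side of CL): 1:+C, 2:+B, 3:+C, 4:+C, 5:-C, 6:-B, 7:-C, 8:+C, 9:+B, 10:+C, 11:+C, 12:-C, 13:-C, 14:+C, 15:+C, 16:-B
No rule fires across all 16 points.

none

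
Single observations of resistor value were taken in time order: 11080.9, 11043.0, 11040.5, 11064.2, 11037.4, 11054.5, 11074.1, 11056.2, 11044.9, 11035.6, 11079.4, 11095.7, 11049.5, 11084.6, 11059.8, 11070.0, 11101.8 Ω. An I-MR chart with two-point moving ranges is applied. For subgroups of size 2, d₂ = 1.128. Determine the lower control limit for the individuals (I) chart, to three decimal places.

X̄ = (11080.9 + 11043.0 + 11040.5 + 11064.2 + 11037.4 + 11054.5 + 11074.1 + 11056.2 + 11044.9 + 11035.6 + 11079.4 + 11095.7 + 11049.5 + 11084.6 + 11059.8 + 11070.0 + 11101.8) / 17 = 11063.0647
Moving ranges: 37.9, 2.5, 23.7, 26.8, 17.1, 19.6, 17.9, 11.3, 9.3, 43.8, 16.3, 46.2, 35.1, 24.8, 10.2, 31.8; M̄R̄ = 374.3000 / 16 = 23.3938
LCL = X̄ − 3·M̄R̄/d₂ = 11063.0647 − 3 × 23.3938 / 1.128 = 11000.8473

11000.847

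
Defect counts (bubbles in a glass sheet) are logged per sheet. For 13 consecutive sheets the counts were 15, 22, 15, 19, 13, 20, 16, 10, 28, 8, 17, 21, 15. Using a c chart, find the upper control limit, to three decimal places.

29.159

c̄ = (15 + 22 + 15 + 19 + 13 + 20 + 16 + 10 + 28 + 8 + 17 + 21 + 15) / 13 = 219 / 13 = 16.8462
UCL = c̄ + 3√c̄ = 16.8462 + 3 × √16.8462 = 16.8462 + 3 × 4.1044 = 29.1594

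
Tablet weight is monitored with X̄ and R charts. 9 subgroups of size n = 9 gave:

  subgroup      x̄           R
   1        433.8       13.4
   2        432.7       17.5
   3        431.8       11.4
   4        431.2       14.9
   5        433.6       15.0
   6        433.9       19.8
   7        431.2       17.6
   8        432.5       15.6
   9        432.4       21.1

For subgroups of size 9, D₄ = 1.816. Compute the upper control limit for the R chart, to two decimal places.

R̄ = (13.4 + 17.5 + 11.4 + 14.9 + 15.0 + 19.8 + 17.6 + 15.6 + 21.1) / 9 = 146.3000 / 9 = 16.2556
UCL_R = D₄·R̄ = 1.816 × 16.2556 = 29.5201

29.52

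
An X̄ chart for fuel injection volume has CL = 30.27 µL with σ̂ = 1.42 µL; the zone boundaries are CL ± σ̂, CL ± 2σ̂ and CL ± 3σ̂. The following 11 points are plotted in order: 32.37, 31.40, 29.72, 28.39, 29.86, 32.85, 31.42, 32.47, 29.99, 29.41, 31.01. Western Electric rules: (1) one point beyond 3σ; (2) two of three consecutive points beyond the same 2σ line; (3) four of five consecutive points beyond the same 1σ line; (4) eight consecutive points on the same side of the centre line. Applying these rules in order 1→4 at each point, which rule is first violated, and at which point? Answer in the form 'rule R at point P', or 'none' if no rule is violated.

Zone of each point (C = within 1σ̂, B = 1σ̂–2σ̂, A = 2σ̂–3σ̂, * = beyond 3σ̂; sign = side of CL): 1:+B, 2:+C, 3:-C, 4:-B, 5:-C, 6:+B, 7:+C, 8:+B, 9:-C, 10:-C, 11:+C
No rule fires across all 11 points.

none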